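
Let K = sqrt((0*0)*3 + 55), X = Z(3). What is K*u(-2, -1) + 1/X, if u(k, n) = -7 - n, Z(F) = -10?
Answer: -1/10 - 6*sqrt(55) ≈ -44.597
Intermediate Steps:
X = -10
K = sqrt(55) (K = sqrt(0*3 + 55) = sqrt(0 + 55) = sqrt(55) ≈ 7.4162)
K*u(-2, -1) + 1/X = sqrt(55)*(-7 - 1*(-1)) + 1/(-10) = sqrt(55)*(-7 + 1) - 1/10 = sqrt(55)*(-6) - 1/10 = -6*sqrt(55) - 1/10 = -1/10 - 6*sqrt(55)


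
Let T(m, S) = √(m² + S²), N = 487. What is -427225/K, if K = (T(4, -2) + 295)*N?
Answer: -25206275/8474287 + 170890*√5/8474287 ≈ -2.9294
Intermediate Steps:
T(m, S) = √(S² + m²)
K = 143665 + 974*√5 (K = (√((-2)² + 4²) + 295)*487 = (√(4 + 16) + 295)*487 = (√20 + 295)*487 = (2*√5 + 295)*487 = (295 + 2*√5)*487 = 143665 + 974*√5 ≈ 1.4584e+5)
-427225/K = -427225/(143665 + 974*√5)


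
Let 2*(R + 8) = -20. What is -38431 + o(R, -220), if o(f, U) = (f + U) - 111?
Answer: -38780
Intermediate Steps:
R = -18 (R = -8 + (½)*(-20) = -8 - 10 = -18)
o(f, U) = -111 + U + f (o(f, U) = (U + f) - 111 = -111 + U + f)
-38431 + o(R, -220) = -38431 + (-111 - 220 - 18) = -38431 - 349 = -38780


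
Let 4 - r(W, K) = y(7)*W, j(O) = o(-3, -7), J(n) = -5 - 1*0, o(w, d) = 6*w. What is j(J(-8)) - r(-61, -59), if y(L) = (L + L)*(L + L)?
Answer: -11978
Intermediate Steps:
y(L) = 4*L² (y(L) = (2*L)*(2*L) = 4*L²)
J(n) = -5 (J(n) = -5 + 0 = -5)
j(O) = -18 (j(O) = 6*(-3) = -18)
r(W, K) = 4 - 196*W (r(W, K) = 4 - 4*7²*W = 4 - 4*49*W = 4 - 196*W)
j(J(-8)) - r(-61, -59) = -18 - (4 - 196*(-61)) = -18 - (4 + 11956) = -18 - 1*11960 = -18 - 11960 = -11978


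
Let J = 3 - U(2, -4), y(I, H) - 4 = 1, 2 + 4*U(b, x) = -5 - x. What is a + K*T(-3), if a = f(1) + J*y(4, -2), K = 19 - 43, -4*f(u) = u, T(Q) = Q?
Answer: 181/2 ≈ 90.500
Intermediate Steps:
U(b, x) = -7/4 - x/4 (U(b, x) = -½ + (-5 - x)/4 = -½ + (-5/4 - x/4) = -7/4 - x/4)
f(u) = -u/4
y(I, H) = 5 (y(I, H) = 4 + 1 = 5)
J = 15/4 (J = 3 - (-7/4 - ¼*(-4)) = 3 - (-7/4 + 1) = 3 - 1*(-¾) = 3 + ¾ = 15/4 ≈ 3.7500)
K = -24
a = 37/2 (a = -¼*1 + (15/4)*5 = -¼ + 75/4 = 37/2 ≈ 18.500)
a + K*T(-3) = 37/2 - 24*(-3) = 37/2 + 72 = 181/2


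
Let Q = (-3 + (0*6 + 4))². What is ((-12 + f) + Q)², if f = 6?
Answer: 25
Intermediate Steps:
Q = 1 (Q = (-3 + (0 + 4))² = (-3 + 4)² = 1² = 1)
((-12 + f) + Q)² = ((-12 + 6) + 1)² = (-6 + 1)² = (-5)² = 25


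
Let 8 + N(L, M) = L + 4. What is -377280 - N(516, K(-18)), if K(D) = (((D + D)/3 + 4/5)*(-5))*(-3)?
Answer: -377792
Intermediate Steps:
K(D) = 12 + 10*D (K(D) = (((2*D)*(1/3) + 4*(1/5))*(-5))*(-3) = ((2*D/3 + 4/5)*(-5))*(-3) = ((4/5 + 2*D/3)*(-5))*(-3) = (-4 - 10*D/3)*(-3) = 12 + 10*D)
N(L, M) = -4 + L (N(L, M) = -8 + (L + 4) = -8 + (4 + L) = -4 + L)
-377280 - N(516, K(-18)) = -377280 - (-4 + 516) = -377280 - 1*512 = -377280 - 512 = -377792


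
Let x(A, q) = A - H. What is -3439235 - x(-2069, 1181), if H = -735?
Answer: -3437901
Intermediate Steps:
x(A, q) = 735 + A (x(A, q) = A - 1*(-735) = A + 735 = 735 + A)
-3439235 - x(-2069, 1181) = -3439235 - (735 - 2069) = -3439235 - 1*(-1334) = -3439235 + 1334 = -3437901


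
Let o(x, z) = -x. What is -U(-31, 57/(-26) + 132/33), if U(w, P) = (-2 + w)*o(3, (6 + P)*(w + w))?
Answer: -99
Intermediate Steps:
U(w, P) = 6 - 3*w (U(w, P) = (-2 + w)*(-1*3) = (-2 + w)*(-3) = 6 - 3*w)
-U(-31, 57/(-26) + 132/33) = -(6 - 3*(-31)) = -(6 + 93) = -1*99 = -99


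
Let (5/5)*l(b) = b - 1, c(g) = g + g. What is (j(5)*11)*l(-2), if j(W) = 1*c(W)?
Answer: -330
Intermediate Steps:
c(g) = 2*g
j(W) = 2*W (j(W) = 1*(2*W) = 2*W)
l(b) = -1 + b (l(b) = b - 1 = -1 + b)
(j(5)*11)*l(-2) = ((2*5)*11)*(-1 - 2) = (10*11)*(-3) = 110*(-3) = -330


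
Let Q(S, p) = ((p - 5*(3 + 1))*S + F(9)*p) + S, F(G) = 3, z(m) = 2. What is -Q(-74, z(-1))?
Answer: -1264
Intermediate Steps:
Q(S, p) = S + 3*p + S*(-20 + p) (Q(S, p) = ((p - 5*(3 + 1))*S + 3*p) + S = ((p - 5*4)*S + 3*p) + S = ((p - 20)*S + 3*p) + S = ((-20 + p)*S + 3*p) + S = (S*(-20 + p) + 3*p) + S = (3*p + S*(-20 + p)) + S = S + 3*p + S*(-20 + p))
-Q(-74, z(-1)) = -(-19*(-74) + 3*2 - 74*2) = -(1406 + 6 - 148) = -1*1264 = -1264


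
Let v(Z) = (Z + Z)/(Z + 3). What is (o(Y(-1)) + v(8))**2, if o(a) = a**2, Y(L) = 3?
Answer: 13225/121 ≈ 109.30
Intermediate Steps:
v(Z) = 2*Z/(3 + Z) (v(Z) = (2*Z)/(3 + Z) = 2*Z/(3 + Z))
(o(Y(-1)) + v(8))**2 = (3**2 + 2*8/(3 + 8))**2 = (9 + 2*8/11)**2 = (9 + 2*8*(1/11))**2 = (9 + 16/11)**2 = (115/11)**2 = 13225/121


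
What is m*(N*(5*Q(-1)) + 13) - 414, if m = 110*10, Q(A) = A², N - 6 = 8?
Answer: 90886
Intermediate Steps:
N = 14 (N = 6 + 8 = 14)
m = 1100
m*(N*(5*Q(-1)) + 13) - 414 = 1100*(14*(5*(-1)²) + 13) - 414 = 1100*(14*(5*1) + 13) - 414 = 1100*(14*5 + 13) - 414 = 1100*(70 + 13) - 414 = 1100*83 - 414 = 91300 - 414 = 90886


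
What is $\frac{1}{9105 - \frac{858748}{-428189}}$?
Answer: $\frac{428189}{3899519593} \approx 0.00010981$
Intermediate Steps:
$\frac{1}{9105 - \frac{858748}{-428189}} = \frac{1}{9105 - - \frac{858748}{428189}} = \frac{1}{9105 + \frac{858748}{428189}} = \frac{1}{\frac{3899519593}{428189}} = \frac{428189}{3899519593}$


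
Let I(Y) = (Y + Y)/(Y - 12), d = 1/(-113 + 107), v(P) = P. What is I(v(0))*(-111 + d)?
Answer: 0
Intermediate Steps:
d = -⅙ (d = 1/(-6) = -⅙ ≈ -0.16667)
I(Y) = 2*Y/(-12 + Y) (I(Y) = (2*Y)/(-12 + Y) = 2*Y/(-12 + Y))
I(v(0))*(-111 + d) = (2*0/(-12 + 0))*(-111 - ⅙) = (2*0/(-12))*(-667/6) = (2*0*(-1/12))*(-667/6) = 0*(-667/6) = 0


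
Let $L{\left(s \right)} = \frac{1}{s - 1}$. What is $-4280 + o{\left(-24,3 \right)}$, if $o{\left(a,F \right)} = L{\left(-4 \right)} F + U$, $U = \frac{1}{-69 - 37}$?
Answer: $- \frac{2268723}{530} \approx -4280.6$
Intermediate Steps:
$U = - \frac{1}{106}$ ($U = \frac{1}{-106} = - \frac{1}{106} \approx -0.009434$)
$L{\left(s \right)} = \frac{1}{-1 + s}$
$o{\left(a,F \right)} = - \frac{1}{106} - \frac{F}{5}$ ($o{\left(a,F \right)} = \frac{F}{-1 - 4} - \frac{1}{106} = \frac{F}{-5} - \frac{1}{106} = - \frac{F}{5} - \frac{1}{106} = - \frac{1}{106} - \frac{F}{5}$)
$-4280 + o{\left(-24,3 \right)} = -4280 - \frac{323}{530} = - \frac{2268723}{530}$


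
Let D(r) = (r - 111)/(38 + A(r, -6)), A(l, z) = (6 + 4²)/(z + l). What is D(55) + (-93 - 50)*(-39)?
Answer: 2626081/471 ≈ 5575.5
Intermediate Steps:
A(l, z) = 22/(l + z) (A(l, z) = (6 + 16)/(l + z) = 22/(l + z))
D(r) = (-111 + r)/(38 + 22/(-6 + r)) (D(r) = (r - 111)/(38 + 22/(r - 6)) = (-111 + r)/(38 + 22/(-6 + r)))
D(55) + (-93 - 50)*(-39) = (-111 + 55)*(-6 + 55)/(2*(-103 + 19*55)) + (-93 - 50)*(-39) = (½)*(-56)*49/(-103 + 1045) - 143*(-39) = (½)*(-56)*49/942 + 5577 = (½)*(1/942)*(-56)*49 + 5577 = -686/471 + 5577 = 2626081/471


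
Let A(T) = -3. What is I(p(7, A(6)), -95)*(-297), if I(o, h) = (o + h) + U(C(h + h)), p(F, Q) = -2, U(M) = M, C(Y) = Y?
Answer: 85239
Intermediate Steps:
I(o, h) = o + 3*h (I(o, h) = (o + h) + (h + h) = (h + o) + 2*h = o + 3*h)
I(p(7, A(6)), -95)*(-297) = (-2 + 3*(-95))*(-297) = (-2 - 285)*(-297) = -287*(-297) = 85239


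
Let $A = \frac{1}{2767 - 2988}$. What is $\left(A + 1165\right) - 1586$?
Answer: $- \frac{93042}{221} \approx -421.0$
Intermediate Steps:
$A = - \frac{1}{221}$ ($A = \frac{1}{-221} = - \frac{1}{221} \approx -0.0045249$)
$\left(A + 1165\right) - 1586 = \left(- \frac{1}{221} + 1165\right) - 1586 = \frac{257464}{221} - 1586 = - \frac{93042}{221}$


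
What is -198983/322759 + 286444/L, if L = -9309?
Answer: -94304711743/3004563531 ≈ -31.387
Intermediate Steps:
-198983/322759 + 286444/L = -198983/322759 + 286444/(-9309) = -198983*1/322759 + 286444*(-1/9309) = -198983/322759 - 286444/9309 = -94304711743/3004563531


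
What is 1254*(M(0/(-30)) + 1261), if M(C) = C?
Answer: 1581294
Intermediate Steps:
1254*(M(0/(-30)) + 1261) = 1254*(0/(-30) + 1261) = 1254*(0*(-1/30) + 1261) = 1254*(0 + 1261) = 1254*1261 = 1581294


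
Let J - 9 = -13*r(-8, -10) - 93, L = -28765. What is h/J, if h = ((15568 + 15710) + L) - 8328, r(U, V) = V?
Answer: -5815/46 ≈ -126.41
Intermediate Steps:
h = -5815 (h = ((15568 + 15710) - 28765) - 8328 = (31278 - 28765) - 8328 = 2513 - 8328 = -5815)
J = 46 (J = 9 + (-13*(-10) - 93) = 9 + (130 - 93) = 9 + 37 = 46)
h/J = -5815/46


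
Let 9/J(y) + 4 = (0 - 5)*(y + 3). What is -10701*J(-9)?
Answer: -96309/26 ≈ -3704.2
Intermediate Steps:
J(y) = 9/(-19 - 5*y) (J(y) = 9/(-4 + (0 - 5)*(y + 3)) = 9/(-4 - 5*(3 + y)) = 9/(-4 + (-15 - 5*y)) = 9/(-19 - 5*y))
-10701*J(-9) = -(-96309)/(19 + 5*(-9)) = -(-96309)/(19 - 45) = -(-96309)/(-26) = -(-96309)*(-1)/26 = -10701*9/26 = -96309/26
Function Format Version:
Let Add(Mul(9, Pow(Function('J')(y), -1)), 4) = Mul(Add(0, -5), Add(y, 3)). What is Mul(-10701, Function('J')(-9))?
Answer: Rational(-96309, 26) ≈ -3704.2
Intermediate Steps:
Function('J')(y) = Mul(9, Pow(Add(-19, Mul(-5, y)), -1)) (Function('J')(y) = Mul(9, Pow(Add(-4, Mul(Add(0, -5), Add(y, 3))), -1)) = Mul(9, Pow(Add(-4, Mul(-5, Add(3, y))), -1)) = Mul(9, Pow(Add(-4, Add(-15, Mul(-5, y))), -1)) = Mul(9, Pow(Add(-19, Mul(-5, y)), -1)))
Mul(-10701, Function('J')(-9)) = Mul(-10701, Mul(-9, Pow(Add(19, Mul(5, -9)), -1))) = Mul(-10701, Mul(-9, Pow(Add(19, -45), -1))) = Mul(-10701, Mul(-9, Pow(-26, -1))) = Mul(-10701, Mul(-9, Rational(-1, 26))) = Mul(-10701, Rational(9, 26)) = Rational(-96309, 26)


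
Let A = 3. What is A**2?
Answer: 9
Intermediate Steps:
A**2 = 3**2 = 9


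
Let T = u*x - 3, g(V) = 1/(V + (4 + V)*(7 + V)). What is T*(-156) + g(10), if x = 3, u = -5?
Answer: 696385/248 ≈ 2808.0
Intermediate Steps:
T = -18 (T = -5*3 - 3 = -15 - 3 = -18)
T*(-156) + g(10) = -18*(-156) + 1/(28 + 10² + 12*10) = 2808 + 1/(28 + 100 + 120) = 2808 + 1/248 = 696385/248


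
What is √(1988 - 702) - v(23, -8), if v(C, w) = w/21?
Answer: 8/21 + √1286 ≈ 36.242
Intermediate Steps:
v(C, w) = w/21 (v(C, w) = w*(1/21) = w/21)
√(1988 - 702) - v(23, -8) = √(1988 - 702) - (-8)/21 = √1286 - 1*(-8/21) = √1286 + 8/21 = 8/21 + √1286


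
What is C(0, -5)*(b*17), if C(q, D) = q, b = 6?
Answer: 0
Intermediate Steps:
C(0, -5)*(b*17) = 0*(6*17) = 0*102 = 0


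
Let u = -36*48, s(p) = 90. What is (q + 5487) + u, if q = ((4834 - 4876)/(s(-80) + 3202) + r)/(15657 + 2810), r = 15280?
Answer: 114286278497/30396682 ≈ 3759.8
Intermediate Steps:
u = -1728
q = 25150859/30396682 (q = ((4834 - 4876)/(90 + 3202) + 15280)/(15657 + 2810) = (-42/3292 + 15280)/18467 = (-42*1/3292 + 15280)*(1/18467) = (-21/1646 + 15280)*(1/18467) = (25150859/1646)*(1/18467) = 25150859/30396682 ≈ 0.82742)
(q + 5487) + u = (25150859/30396682 + 5487) - 1728 = 166811744993/30396682 - 1728 = 114286278497/30396682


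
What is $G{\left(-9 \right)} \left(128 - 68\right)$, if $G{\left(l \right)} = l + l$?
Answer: $-1080$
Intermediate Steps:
$G{\left(l \right)} = 2 l$
$G{\left(-9 \right)} \left(128 - 68\right) = 2 \left(-9\right) \left(128 - 68\right) = \left(-18\right) 60 = -1080$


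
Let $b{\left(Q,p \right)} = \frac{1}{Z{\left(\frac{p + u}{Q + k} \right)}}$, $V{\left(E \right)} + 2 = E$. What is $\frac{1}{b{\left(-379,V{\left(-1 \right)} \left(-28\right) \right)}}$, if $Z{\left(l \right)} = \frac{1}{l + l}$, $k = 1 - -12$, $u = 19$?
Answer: $- \frac{183}{103} \approx -1.7767$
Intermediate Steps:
$V{\left(E \right)} = -2 + E$
$k = 13$ ($k = 1 + 12 = 13$)
$Z{\left(l \right)} = \frac{1}{2 l}$
$b{\left(Q,p \right)} = \frac{2 \left(19 + p\right)}{13 + Q}$ ($b{\left(Q,p \right)} = \frac{1}{\frac{1}{2} \frac{1}{\left(p + 19\right) \frac{1}{Q + 13}}} = \frac{1}{\frac{1}{2} \frac{1}{\left(19 + p\right) \frac{1}{13 + Q}}} = \frac{1}{\frac{1}{2} \frac{1}{\frac{1}{13 + Q} \left(19 + p\right)}} = \frac{1}{\frac{1}{2} \frac{13 + Q}{19 + p}} = \frac{1}{\frac{1}{2} \frac{1}{19 + p} \left(13 + Q\right)} = \frac{2 \left(19 + p\right)}{13 + Q}$)
$\frac{1}{b{\left(-379,V{\left(-1 \right)} \left(-28\right) \right)}} = \frac{1}{2 \frac{1}{13 - 379} \left(19 + \left(-2 - 1\right) \left(-28\right)\right)} = \frac{1}{2 \frac{1}{-366} \left(19 - -84\right)} = \frac{1}{2 \left(- \frac{1}{366}\right) \left(19 + 84\right)} = \frac{1}{2 \left(- \frac{1}{366}\right) 103} = \frac{1}{- \frac{103}{183}} = - \frac{183}{103}$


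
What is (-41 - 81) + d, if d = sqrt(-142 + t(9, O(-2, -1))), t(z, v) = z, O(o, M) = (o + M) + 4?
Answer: -122 + I*sqrt(133) ≈ -122.0 + 11.533*I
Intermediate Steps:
O(o, M) = 4 + M + o (O(o, M) = (M + o) + 4 = 4 + M + o)
d = I*sqrt(133) (d = sqrt(-142 + 9) = sqrt(-133) = I*sqrt(133) ≈ 11.533*I)
(-41 - 81) + d = (-41 - 81) + I*sqrt(133) = -122 + I*sqrt(133)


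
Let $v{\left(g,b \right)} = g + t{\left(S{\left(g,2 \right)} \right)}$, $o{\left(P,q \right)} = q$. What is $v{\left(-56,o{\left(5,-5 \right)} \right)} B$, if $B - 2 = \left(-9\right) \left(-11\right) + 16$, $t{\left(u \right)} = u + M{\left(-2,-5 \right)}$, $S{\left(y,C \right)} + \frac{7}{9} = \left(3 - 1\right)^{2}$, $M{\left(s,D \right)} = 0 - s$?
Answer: $-5941$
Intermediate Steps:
$M{\left(s,D \right)} = - s$
$S{\left(y,C \right)} = \frac{29}{9}$ ($S{\left(y,C \right)} = - \frac{7}{9} + \left(3 - 1\right)^{2} = - \frac{7}{9} + 2^{2} = - \frac{7}{9} + 4 = \frac{29}{9}$)
$t{\left(u \right)} = 2 + u$ ($t{\left(u \right)} = u - -2 = u + 2 = 2 + u$)
$v{\left(g,b \right)} = \frac{47}{9} + g$ ($v{\left(g,b \right)} = g + \left(2 + \frac{29}{9}\right) = g + \frac{47}{9} = \frac{47}{9} + g$)
$B = 117$ ($B = 2 + \left(\left(-9\right) \left(-11\right) + 16\right) = 2 + \left(99 + 16\right) = 2 + 115 = 117$)
$v{\left(-56,o{\left(5,-5 \right)} \right)} B = \left(\frac{47}{9} - 56\right) 117 = \left(- \frac{457}{9}\right) 117 = -5941$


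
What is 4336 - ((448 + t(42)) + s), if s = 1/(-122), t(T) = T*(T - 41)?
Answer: 469213/122 ≈ 3846.0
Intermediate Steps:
t(T) = T*(-41 + T)
s = -1/122 ≈ -0.0081967
4336 - ((448 + t(42)) + s) = 4336 - ((448 + 42*(-41 + 42)) - 1/122) = 4336 - ((448 + 42*1) - 1/122) = 4336 - ((448 + 42) - 1/122) = 4336 - (490 - 1/122) = 4336 - 1*59779/122 = 4336 - 59779/122 = 469213/122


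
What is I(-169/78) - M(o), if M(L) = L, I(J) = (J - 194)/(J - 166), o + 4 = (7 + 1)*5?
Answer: -35147/1009 ≈ -34.833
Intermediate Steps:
o = 36 (o = -4 + (7 + 1)*5 = -4 + 8*5 = -4 + 40 = 36)
I(J) = (-194 + J)/(-166 + J)
I(-169/78) - M(o) = (-194 - 169/78)/(-166 - 169/78) - 1*36 = (-194 - 169*1/78)/(-166 - 169*1/78) - 36 = (-194 - 13/6)/(-166 - 13/6) - 36 = -1177/6/(-1009/6) - 36 = -6/1009*(-1177/6) - 36 = 1177/1009 - 36 = -35147/1009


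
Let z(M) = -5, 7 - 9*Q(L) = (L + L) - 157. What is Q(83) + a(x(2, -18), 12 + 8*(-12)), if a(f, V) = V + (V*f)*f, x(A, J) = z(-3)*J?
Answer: -6124358/9 ≈ -6.8048e+5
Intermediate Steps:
Q(L) = 164/9 - 2*L/9 (Q(L) = 7/9 - ((L + L) - 157)/9 = 7/9 - (2*L - 157)/9 = 7/9 - (-157 + 2*L)/9 = 7/9 + (157/9 - 2*L/9) = 164/9 - 2*L/9)
x(A, J) = -5*J
a(f, V) = V + V*f²
Q(83) + a(x(2, -18), 12 + 8*(-12)) = (164/9 - 2/9*83) + (12 + 8*(-12))*(1 + (-5*(-18))²) = (164/9 - 166/9) + (12 - 96)*(1 + 90²) = -2/9 - 84*(1 + 8100) = -2/9 - 84*8101 = -2/9 - 680484 = -6124358/9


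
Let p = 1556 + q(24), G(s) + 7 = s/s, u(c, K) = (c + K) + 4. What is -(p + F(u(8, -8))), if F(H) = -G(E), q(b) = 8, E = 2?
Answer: -1570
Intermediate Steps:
u(c, K) = 4 + K + c (u(c, K) = (K + c) + 4 = 4 + K + c)
G(s) = -6 (G(s) = -7 + s/s = -7 + 1 = -6)
F(H) = 6 (F(H) = -1*(-6) = 6)
p = 1564 (p = 1556 + 8 = 1564)
-(p + F(u(8, -8))) = -(1564 + 6) = -1*1570 = -1570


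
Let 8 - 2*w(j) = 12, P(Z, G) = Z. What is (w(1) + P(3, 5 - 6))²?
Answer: 1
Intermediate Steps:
w(j) = -2 (w(j) = 4 - ½*12 = 4 - 6 = -2)
(w(1) + P(3, 5 - 6))² = (-2 + 3)² = 1² = 1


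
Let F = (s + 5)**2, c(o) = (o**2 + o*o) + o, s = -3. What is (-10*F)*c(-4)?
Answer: -1120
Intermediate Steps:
c(o) = o + 2*o**2 (c(o) = (o**2 + o**2) + o = 2*o**2 + o = o + 2*o**2)
F = 4 (F = (-3 + 5)**2 = 2**2 = 4)
(-10*F)*c(-4) = (-10*4)*(-4*(1 + 2*(-4))) = -(-160)*(1 - 8) = -(-160)*(-7) = -40*28 = -1120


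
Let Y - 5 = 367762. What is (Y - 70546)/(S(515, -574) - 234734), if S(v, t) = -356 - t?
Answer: -297221/234516 ≈ -1.2674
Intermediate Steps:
Y = 367767 (Y = 5 + 367762 = 367767)
(Y - 70546)/(S(515, -574) - 234734) = (367767 - 70546)/((-356 - 1*(-574)) - 234734) = 297221/((-356 + 574) - 234734) = 297221/(218 - 234734) = 297221/(-234516) = 297221*(-1/234516) = -297221/234516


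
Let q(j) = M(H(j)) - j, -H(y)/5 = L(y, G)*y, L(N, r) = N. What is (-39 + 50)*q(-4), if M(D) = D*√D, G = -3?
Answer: 44 - 3520*I*√5 ≈ 44.0 - 7871.0*I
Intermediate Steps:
H(y) = -5*y² (H(y) = -5*y*y = -5*y²)
M(D) = D^(3/2)
q(j) = -j + 5*√5*(-j²)^(3/2) (q(j) = (-5*j²)^(3/2) - j = 5*√5*(-j²)^(3/2) - j = -j + 5*√5*(-j²)^(3/2))
(-39 + 50)*q(-4) = (-39 + 50)*(-1*(-4) + 5*√5*(-1*(-4)²)^(3/2)) = 11*(4 + 5*√5*(-1*16)^(3/2)) = 11*(4 + 5*√5*(-16)^(3/2)) = 11*(4 + 5*√5*(-64*I)) = 11*(4 - 320*I*√5) = 44 - 3520*I*√5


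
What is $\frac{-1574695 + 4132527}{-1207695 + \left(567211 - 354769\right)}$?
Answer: $- \frac{2557832}{995253} \approx -2.57$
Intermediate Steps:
$\frac{-1574695 + 4132527}{-1207695 + \left(567211 - 354769\right)} = \frac{2557832}{-1207695 + \left(567211 - 354769\right)} = \frac{2557832}{-1207695 + 212442} = \frac{2557832}{-995253} = 2557832 \left(- \frac{1}{995253}\right) = - \frac{2557832}{995253}$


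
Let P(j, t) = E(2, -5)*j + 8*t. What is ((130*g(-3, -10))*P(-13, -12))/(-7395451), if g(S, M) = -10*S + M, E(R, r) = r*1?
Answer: 80600/7395451 ≈ 0.010899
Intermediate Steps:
E(R, r) = r
g(S, M) = M - 10*S
P(j, t) = -5*j + 8*t
((130*g(-3, -10))*P(-13, -12))/(-7395451) = ((130*(-10 - 10*(-3)))*(-5*(-13) + 8*(-12)))/(-7395451) = ((130*(-10 + 30))*(65 - 96))*(-1/7395451) = ((130*20)*(-31))*(-1/7395451) = (2600*(-31))*(-1/7395451) = -80600*(-1/7395451) = 80600/7395451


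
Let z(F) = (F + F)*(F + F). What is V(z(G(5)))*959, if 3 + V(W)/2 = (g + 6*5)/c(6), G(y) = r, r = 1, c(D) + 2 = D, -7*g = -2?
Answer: 8768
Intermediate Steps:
g = 2/7 (g = -⅐*(-2) = 2/7 ≈ 0.28571)
c(D) = -2 + D
G(y) = 1
z(F) = 4*F² (z(F) = (2*F)*(2*F) = 4*F²)
V(W) = 64/7 (V(W) = -6 + 2*((2/7 + 6*5)/(-2 + 6)) = -6 + 2*((2/7 + 30)/4) = -6 + 2*((212/7)*(¼)) = -6 + 2*(53/7) = -6 + 106/7 = 64/7)
V(z(G(5)))*959 = (64/7)*959 = 8768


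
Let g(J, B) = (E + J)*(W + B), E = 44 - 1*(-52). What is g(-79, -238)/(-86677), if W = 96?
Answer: 2414/86677 ≈ 0.027851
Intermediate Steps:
E = 96 (E = 44 + 52 = 96)
g(J, B) = (96 + B)*(96 + J) (g(J, B) = (96 + J)*(96 + B) = (96 + B)*(96 + J))
g(-79, -238)/(-86677) = (9216 + 96*(-238) + 96*(-79) - 238*(-79))/(-86677) = (9216 - 22848 - 7584 + 18802)*(-1/86677) = -2414*(-1/86677) = 2414/86677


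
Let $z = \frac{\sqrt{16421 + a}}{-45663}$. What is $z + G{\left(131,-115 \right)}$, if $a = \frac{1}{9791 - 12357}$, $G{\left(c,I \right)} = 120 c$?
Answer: $15720 - \frac{\sqrt{108121707310}}{117171258} \approx 15720.0$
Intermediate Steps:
$a = - \frac{1}{2566}$ ($a = \frac{1}{-2566} = - \frac{1}{2566} \approx -0.00038971$)
$z = - \frac{\sqrt{108121707310}}{117171258}$ ($z = \frac{\sqrt{16421 - \frac{1}{2566}}}{-45663} = \sqrt{\frac{42136285}{2566}} \left(- \frac{1}{45663}\right) = \frac{\sqrt{108121707310}}{2566} \left(- \frac{1}{45663}\right) = - \frac{\sqrt{108121707310}}{117171258} \approx -0.0028063$)
$z + G{\left(131,-115 \right)} = - \frac{\sqrt{108121707310}}{117171258} + 120 \cdot 131 = - \frac{\sqrt{108121707310}}{117171258} + 15720 = 15720 - \frac{\sqrt{108121707310}}{117171258}$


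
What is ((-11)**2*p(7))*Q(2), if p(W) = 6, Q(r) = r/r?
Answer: 726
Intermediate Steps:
Q(r) = 1
((-11)**2*p(7))*Q(2) = ((-11)**2*6)*1 = (121*6)*1 = 726*1 = 726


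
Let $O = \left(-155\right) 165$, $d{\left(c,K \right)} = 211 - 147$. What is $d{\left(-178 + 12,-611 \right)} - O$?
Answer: $25639$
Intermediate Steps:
$d{\left(c,K \right)} = 64$
$O = -25575$
$d{\left(-178 + 12,-611 \right)} - O = 64 - -25575 = 64 + 25575 = 25639$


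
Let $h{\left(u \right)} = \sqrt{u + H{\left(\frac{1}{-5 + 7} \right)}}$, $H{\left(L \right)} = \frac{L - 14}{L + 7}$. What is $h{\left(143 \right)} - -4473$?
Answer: $4473 + \frac{\sqrt{3530}}{5} \approx 4484.9$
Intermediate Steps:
$H{\left(L \right)} = \frac{-14 + L}{7 + L}$
$h{\left(u \right)} = \sqrt{- \frac{9}{5} + u}$ ($h{\left(u \right)} = \sqrt{u + \frac{-14 + \frac{1}{-5 + 7}}{7 + \frac{1}{-5 + 7}}} = \sqrt{u + \frac{-14 + \frac{1}{2}}{7 + \frac{1}{2}}} = \sqrt{u + \frac{1}{\frac{15}{2}} \left(- \frac{27}{2}\right)} = \sqrt{u + \frac{2}{15} \left(- \frac{27}{2}\right)} = \sqrt{u - \frac{9}{5}} = \sqrt{- \frac{9}{5} + u}$)
$h{\left(143 \right)} - -4473 = \frac{\sqrt{-45 + 25 \cdot 143}}{5} - -4473 = \frac{\sqrt{-45 + 3575}}{5} + 4473 = \frac{\sqrt{3530}}{5} + 4473 = 4473 + \frac{\sqrt{3530}}{5}$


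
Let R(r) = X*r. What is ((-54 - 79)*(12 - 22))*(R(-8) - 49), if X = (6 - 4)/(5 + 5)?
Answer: -67298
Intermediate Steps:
X = ⅕ (X = 2/10 = 2*(⅒) = ⅕ ≈ 0.20000)
R(r) = r/5
((-54 - 79)*(12 - 22))*(R(-8) - 49) = ((-54 - 79)*(12 - 22))*((⅕)*(-8) - 49) = (-133*(-10))*(-8/5 - 49) = 1330*(-253/5) = -67298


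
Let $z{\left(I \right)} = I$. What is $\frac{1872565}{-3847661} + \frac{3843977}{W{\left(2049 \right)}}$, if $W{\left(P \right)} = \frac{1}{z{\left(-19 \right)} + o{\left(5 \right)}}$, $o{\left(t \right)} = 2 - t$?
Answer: $- \frac{1361452093741}{16099} \approx -8.4568 \cdot 10^{7}$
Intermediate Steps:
$W{\left(P \right)} = - \frac{1}{22}$ ($W{\left(P \right)} = \frac{1}{-19 + \left(2 - 5\right)} = \frac{1}{-19 - 3} = \frac{1}{-22} = - \frac{1}{22}$)
$\frac{1872565}{-3847661} + \frac{3843977}{W{\left(2049 \right)}} = \frac{1872565}{-3847661} + \frac{3843977}{- \frac{1}{22}} = 1872565 \left(- \frac{1}{3847661}\right) + 3843977 \left(-22\right) = - \frac{7835}{16099} - 84567494 = - \frac{1361452093741}{16099}$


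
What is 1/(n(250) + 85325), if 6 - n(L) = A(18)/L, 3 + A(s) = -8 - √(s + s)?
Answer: 250/21332767 ≈ 1.1719e-5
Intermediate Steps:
A(s) = -11 - √2*√s (A(s) = -3 + (-8 - √(s + s)) = -3 + (-8 - √(2*s)) = -3 + (-8 - √2*√s) = -11 - √2*√s)
n(L) = 6 + 17/L (n(L) = 6 - (-11 - √2*√18)/L = 6 - (-11 - √2*3*√2)/L = 6 - (-11 - 6)/L = 6 - (-17)/L = 6 + 17/L)
1/(n(250) + 85325) = 1/((6 + 17/250) + 85325) = 1/(1517/250 + 85325) = 1/(21332767/250) = 250/21332767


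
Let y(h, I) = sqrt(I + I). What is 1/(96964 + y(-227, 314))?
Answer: 24241/2350504167 - sqrt(157)/4701008334 ≈ 1.0310e-5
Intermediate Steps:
y(h, I) = sqrt(2)*sqrt(I) (y(h, I) = sqrt(2*I) = sqrt(2)*sqrt(I))
1/(96964 + y(-227, 314)) = 1/(96964 + sqrt(2)*sqrt(314)) = 1/(96964 + 2*sqrt(157))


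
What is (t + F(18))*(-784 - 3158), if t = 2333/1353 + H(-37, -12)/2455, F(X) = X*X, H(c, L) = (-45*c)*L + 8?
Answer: -1386149977926/1107205 ≈ -1.2519e+6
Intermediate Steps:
H(c, L) = 8 - 45*L*c (H(c, L) = -45*L*c + 8 = 8 - 45*L*c)
F(X) = X**2
t = -21294601/3321615 (t = 2333/1353 + (8 - 45*(-12)*(-37))/2455 = 2333*(1/1353) + (8 - 19980)*(1/2455) = 2333/1353 - 19972*1/2455 = 2333/1353 - 19972/2455 = -21294601/3321615 ≈ -6.4109)
(t + F(18))*(-784 - 3158) = (-21294601/3321615 + 18**2)*(-784 - 3158) = (-21294601/3321615 + 324)*(-3942) = (1054908659/3321615)*(-3942) = -1386149977926/1107205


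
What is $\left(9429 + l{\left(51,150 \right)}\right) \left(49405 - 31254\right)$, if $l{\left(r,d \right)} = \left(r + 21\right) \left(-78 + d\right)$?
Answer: $265240563$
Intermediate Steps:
$l{\left(r,d \right)} = \left(-78 + d\right) \left(21 + r\right)$ ($l{\left(r,d \right)} = \left(21 + r\right) \left(-78 + d\right) = \left(-78 + d\right) \left(21 + r\right)$)
$\left(9429 + l{\left(51,150 \right)}\right) \left(49405 - 31254\right) = \left(9429 + \left(-1638 - 3978 + 21 \cdot 150 + 150 \cdot 51\right)\right) \left(49405 - 31254\right) = \left(9429 + \left(-1638 - 3978 + 3150 + 7650\right)\right) 18151 = \left(9429 + 5184\right) 18151 = 14613 \cdot 18151 = 265240563$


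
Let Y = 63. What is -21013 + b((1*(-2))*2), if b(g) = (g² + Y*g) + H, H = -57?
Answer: -21306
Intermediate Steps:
b(g) = -57 + g² + 63*g (b(g) = (g² + 63*g) - 57 = -57 + g² + 63*g)
-21013 + b((1*(-2))*2) = -21013 + (-57 + ((1*(-2))*2)² + 63*((1*(-2))*2)) = -21013 + (-57 + (-2*2)² + 63*(-2*2)) = -21013 + (-57 + (-4)² + 63*(-4)) = -21013 + (-57 + 16 - 252) = -21013 - 293 = -21306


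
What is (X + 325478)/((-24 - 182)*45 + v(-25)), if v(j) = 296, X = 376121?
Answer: -701599/8974 ≈ -78.181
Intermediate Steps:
(X + 325478)/((-24 - 182)*45 + v(-25)) = (376121 + 325478)/((-24 - 182)*45 + 296) = 701599/(-206*45 + 296) = 701599/(-9270 + 296) = 701599/(-8974) = 701599*(-1/8974) = -701599/8974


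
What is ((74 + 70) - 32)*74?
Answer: 8288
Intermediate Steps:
((74 + 70) - 32)*74 = (144 - 32)*74 = 112*74 = 8288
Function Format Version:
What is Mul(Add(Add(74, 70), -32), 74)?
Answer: 8288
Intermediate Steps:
Mul(Add(Add(74, 70), -32), 74) = Mul(Add(144, -32), 74) = Mul(112, 74) = 8288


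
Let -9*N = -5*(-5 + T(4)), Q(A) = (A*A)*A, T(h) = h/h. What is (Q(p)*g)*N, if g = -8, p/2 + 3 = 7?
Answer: 81920/9 ≈ 9102.2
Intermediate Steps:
p = 8 (p = -6 + 2*7 = -6 + 14 = 8)
T(h) = 1
Q(A) = A³ (Q(A) = A²*A = A³)
N = -20/9 (N = -(-5)*(-5 + 1)/9 = -(-5)*(-4)/9 = -⅑*20 = -20/9 ≈ -2.2222)
(Q(p)*g)*N = (8³*(-8))*(-20/9) = (512*(-8))*(-20/9) = -4096*(-20/9) = 81920/9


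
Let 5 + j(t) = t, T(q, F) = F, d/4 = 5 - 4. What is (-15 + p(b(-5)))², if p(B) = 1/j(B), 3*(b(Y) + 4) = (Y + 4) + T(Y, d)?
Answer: 14641/64 ≈ 228.77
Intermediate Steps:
d = 4 (d = 4*(5 - 4) = 4*1 = 4)
j(t) = -5 + t
b(Y) = -4/3 + Y/3 (b(Y) = -4 + ((Y + 4) + 4)/3 = -4 + ((4 + Y) + 4)/3 = -4 + (8 + Y)/3 = -4 + (8/3 + Y/3) = -4/3 + Y/3)
p(B) = 1/(-5 + B)
(-15 + p(b(-5)))² = (-15 + 1/(-5 + (-4/3 + (⅓)*(-5))))² = (-15 + 1/(-5 + (-4/3 - 5/3)))² = (-15 + 1/(-5 - 3))² = (-15 + 1/(-8))² = (-15 - ⅛)² = (-121/8)² = 14641/64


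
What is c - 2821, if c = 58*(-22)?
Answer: -4097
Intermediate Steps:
c = -1276
c - 2821 = -1276 - 2821 = -4097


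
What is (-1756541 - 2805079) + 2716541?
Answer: -1845079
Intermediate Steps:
(-1756541 - 2805079) + 2716541 = -4561620 + 2716541 = -1845079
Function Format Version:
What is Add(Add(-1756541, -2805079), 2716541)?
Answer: -1845079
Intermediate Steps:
Add(Add(-1756541, -2805079), 2716541) = Add(-4561620, 2716541) = -1845079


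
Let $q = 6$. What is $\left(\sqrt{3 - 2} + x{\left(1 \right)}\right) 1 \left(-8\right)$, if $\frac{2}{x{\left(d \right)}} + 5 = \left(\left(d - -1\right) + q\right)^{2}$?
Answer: $- \frac{488}{59} \approx -8.2712$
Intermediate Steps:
$x{\left(d \right)} = \frac{2}{-5 + \left(7 + d\right)^{2}}$ ($x{\left(d \right)} = \frac{2}{-5 + \left(\left(d - -1\right) + 6\right)^{2}} = \frac{2}{-5 + \left(\left(d + 1\right) + 6\right)^{2}} = \frac{2}{-5 + \left(\left(1 + d\right) + 6\right)^{2}} = \frac{2}{-5 + \left(7 + d\right)^{2}}$)
$\left(\sqrt{3 - 2} + x{\left(1 \right)}\right) 1 \left(-8\right) = \left(\sqrt{3 - 2} + \frac{2}{-5 + \left(7 + 1\right)^{2}}\right) 1 \left(-8\right) = \left(\sqrt{1} + \frac{2}{-5 + 8^{2}}\right) 1 \left(-8\right) = \left(1 + \frac{2}{-5 + 64}\right) 1 \left(-8\right) = \left(1 + \frac{2}{59}\right) 1 \left(-8\right) = \frac{61}{59} \cdot 1 \left(-8\right) = \frac{61}{59} \left(-8\right) = - \frac{488}{59}$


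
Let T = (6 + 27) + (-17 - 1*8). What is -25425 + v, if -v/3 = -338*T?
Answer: -17313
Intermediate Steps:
T = 8 (T = 33 + (-17 - 8) = 33 - 25 = 8)
v = 8112 (v = -(-1014)*8 = -3*(-2704) = 8112)
-25425 + v = -25425 + 8112 = -17313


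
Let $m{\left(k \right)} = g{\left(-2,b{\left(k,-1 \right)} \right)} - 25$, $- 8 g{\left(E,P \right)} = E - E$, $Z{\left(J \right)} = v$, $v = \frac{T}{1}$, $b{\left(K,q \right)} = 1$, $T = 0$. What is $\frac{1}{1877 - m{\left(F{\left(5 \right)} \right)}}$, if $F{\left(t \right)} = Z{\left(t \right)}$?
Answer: $\frac{1}{1902} \approx 0.00052576$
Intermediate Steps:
$v = 0$ ($v = \frac{0}{1} = 0 \cdot 1 = 0$)
$Z{\left(J \right)} = 0$
$F{\left(t \right)} = 0$
$g{\left(E,P \right)} = 0$ ($g{\left(E,P \right)} = - \frac{E - E}{8} = \left(- \frac{1}{8}\right) 0 = 0$)
$m{\left(k \right)} = -25$ ($m{\left(k \right)} = 0 - 25 = -25$)
$\frac{1}{1877 - m{\left(F{\left(5 \right)} \right)}} = \frac{1}{1877 - -25} = \frac{1}{1877 + 25} = \frac{1}{1902}$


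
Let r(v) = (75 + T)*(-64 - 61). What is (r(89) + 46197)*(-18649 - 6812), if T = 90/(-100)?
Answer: -1880778609/2 ≈ -9.4039e+8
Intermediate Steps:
T = -9/10 (T = 90*(-1/100) = -9/10 ≈ -0.90000)
r(v) = -18525/2 (r(v) = (75 - 9/10)*(-64 - 61) = (741/10)*(-125) = -18525/2)
(r(89) + 46197)*(-18649 - 6812) = (-18525/2 + 46197)*(-18649 - 6812) = (73869/2)*(-25461) = -1880778609/2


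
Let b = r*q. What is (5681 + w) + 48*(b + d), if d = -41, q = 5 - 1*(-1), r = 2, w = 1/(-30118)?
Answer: 129176101/30118 ≈ 4289.0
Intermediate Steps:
w = -1/30118 ≈ -3.3203e-5
q = 6 (q = 5 + 1 = 6)
b = 12 (b = 2*6 = 12)
(5681 + w) + 48*(b + d) = (5681 - 1/30118) + 48*(12 - 41) = 171100357/30118 + 48*(-29) = 171100357/30118 - 1392 = 129176101/30118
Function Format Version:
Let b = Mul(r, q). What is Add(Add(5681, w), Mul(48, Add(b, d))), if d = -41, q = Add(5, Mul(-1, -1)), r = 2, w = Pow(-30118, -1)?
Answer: Rational(129176101, 30118) ≈ 4289.0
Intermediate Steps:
w = Rational(-1, 30118) ≈ -3.3203e-5
q = 6 (q = Add(5, 1) = 6)
b = 12 (b = Mul(2, 6) = 12)
Add(Add(5681, w), Mul(48, Add(b, d))) = Add(Add(5681, Rational(-1, 30118)), Mul(48, Add(12, -41))) = Add(Rational(171100357, 30118), Mul(48, -29)) = Add(Rational(171100357, 30118), -1392) = Rational(129176101, 30118)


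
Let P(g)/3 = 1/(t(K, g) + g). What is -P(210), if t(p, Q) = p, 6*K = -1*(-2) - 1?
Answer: -18/1261 ≈ -0.014274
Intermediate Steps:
K = 1/6 (K = (-1*(-2) - 1)/6 = (2 - 1)/6 = (1/6)*1 = 1/6 ≈ 0.16667)
P(g) = 3/(1/6 + g)
-P(210) = -18/(1 + 6*210) = -18/(1 + 1260) = -18/1261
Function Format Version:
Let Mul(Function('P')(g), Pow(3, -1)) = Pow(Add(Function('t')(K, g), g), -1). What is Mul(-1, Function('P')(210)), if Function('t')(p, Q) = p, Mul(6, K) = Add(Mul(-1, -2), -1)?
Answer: Rational(-18, 1261) ≈ -0.014274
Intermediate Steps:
K = Rational(1, 6) (K = Mul(Rational(1, 6), Add(Mul(-1, -2), -1)) = Mul(Rational(1, 6), Add(2, -1)) = Mul(Rational(1, 6), 1) = Rational(1, 6) ≈ 0.16667)
Function('P')(g) = Mul(3, Pow(Add(Rational(1, 6), g), -1))
Mul(-1, Function('P')(210)) = Mul(-1, Mul(18, Pow(Add(1, Mul(6, 210)), -1))) = Mul(-1, Mul(18, Pow(Add(1, 1260), -1))) = Mul(-1, Mul(18, Pow(1261, -1))) = Mul(-1, Mul(18, Rational(1, 1261))) = Mul(-1, Rational(18, 1261)) = Rational(-18, 1261)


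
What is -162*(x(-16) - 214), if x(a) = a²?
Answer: -6804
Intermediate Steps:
-162*(x(-16) - 214) = -162*((-16)² - 214) = -162*(256 - 214) = -162*42 = -6804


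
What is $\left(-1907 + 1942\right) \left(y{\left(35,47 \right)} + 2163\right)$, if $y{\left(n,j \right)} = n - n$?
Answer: $75705$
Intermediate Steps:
$y{\left(n,j \right)} = 0$
$\left(-1907 + 1942\right) \left(y{\left(35,47 \right)} + 2163\right) = \left(-1907 + 1942\right) \left(0 + 2163\right) = 35 \cdot 2163 = 75705$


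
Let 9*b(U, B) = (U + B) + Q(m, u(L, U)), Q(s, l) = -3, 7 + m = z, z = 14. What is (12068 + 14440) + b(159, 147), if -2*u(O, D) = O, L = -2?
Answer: 79625/3 ≈ 26542.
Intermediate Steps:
u(O, D) = -O/2
m = 7 (m = -7 + 14 = 7)
b(U, B) = -1/3 + B/9 + U/9 (b(U, B) = ((U + B) - 3)/9 = ((B + U) - 3)/9 = (-3 + B + U)/9 = -1/3 + B/9 + U/9)
(12068 + 14440) + b(159, 147) = (12068 + 14440) + (-1/3 + (1/9)*147 + (1/9)*159) = 26508 + (-1/3 + 49/3 + 53/3) = 26508 + 101/3 = 79625/3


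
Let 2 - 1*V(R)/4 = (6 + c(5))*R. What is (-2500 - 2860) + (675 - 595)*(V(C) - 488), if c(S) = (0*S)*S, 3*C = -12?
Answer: -36080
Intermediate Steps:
C = -4 (C = (⅓)*(-12) = -4)
c(S) = 0 (c(S) = 0*S = 0)
V(R) = 8 - 24*R (V(R) = 8 - 4*(6 + 0)*R = 8 - 24*R)
(-2500 - 2860) + (675 - 595)*(V(C) - 488) = (-2500 - 2860) + (675 - 595)*((8 - 24*(-4)) - 488) = -5360 + 80*((8 + 96) - 488) = -5360 + 80*(104 - 488) = -5360 + 80*(-384) = -5360 - 30720 = -36080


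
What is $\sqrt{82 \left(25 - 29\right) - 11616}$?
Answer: $2 i \sqrt{2986} \approx 109.29 i$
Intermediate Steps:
$\sqrt{82 \left(25 - 29\right) - 11616} = \sqrt{82 \left(-4\right) - 11616} = \sqrt{-328 - 11616} = \sqrt{-11944} = 2 i \sqrt{2986}$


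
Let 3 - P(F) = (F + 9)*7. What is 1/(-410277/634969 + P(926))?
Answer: -634969/4154377475 ≈ -0.00015284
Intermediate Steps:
P(F) = -60 - 7*F (P(F) = 3 - (F + 9)*7 = 3 - (9 + F)*7 = 3 - (63 + 7*F) = 3 + (-63 - 7*F) = -60 - 7*F)
1/(-410277/634969 + P(926)) = 1/(-410277/634969 + (-60 - 7*926)) = 1/(-410277*1/634969 + (-60 - 6482)) = 1/(-410277/634969 - 6542) = 1/(-4154377475/634969) = -634969/4154377475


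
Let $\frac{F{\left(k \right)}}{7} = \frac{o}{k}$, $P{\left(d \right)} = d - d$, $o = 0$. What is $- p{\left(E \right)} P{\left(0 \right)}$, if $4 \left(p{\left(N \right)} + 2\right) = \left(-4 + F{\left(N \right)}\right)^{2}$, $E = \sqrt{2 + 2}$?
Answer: $0$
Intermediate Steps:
$P{\left(d \right)} = 0$
$E = 2$ ($E = \sqrt{4} = 2$)
$F{\left(k \right)} = 0$ ($F{\left(k \right)} = 7 \frac{0}{k} = 7 \cdot 0 = 0$)
$p{\left(N \right)} = 2$ ($p{\left(N \right)} = -2 + \frac{\left(-4 + 0\right)^{2}}{4} = -2 + \frac{\left(-4\right)^{2}}{4} = -2 + \frac{1}{4} \cdot 16 = -2 + 4 = 2$)
$- p{\left(E \right)} P{\left(0 \right)} = - 2 \cdot 0 = \left(-1\right) 0 = 0$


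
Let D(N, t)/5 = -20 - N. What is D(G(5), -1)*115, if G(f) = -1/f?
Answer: -11385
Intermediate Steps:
D(N, t) = -100 - 5*N (D(N, t) = 5*(-20 - N) = -100 - 5*N)
D(G(5), -1)*115 = (-100 - (-5)/5)*115 = (-100 - 5*(-1/5))*115 = (-100 + 1)*115 = -99*115 = -11385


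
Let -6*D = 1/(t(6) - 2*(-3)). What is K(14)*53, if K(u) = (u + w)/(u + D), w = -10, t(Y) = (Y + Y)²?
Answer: 190800/12599 ≈ 15.144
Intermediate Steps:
t(Y) = 4*Y² (t(Y) = (2*Y)² = 4*Y²)
D = -1/900 (D = -1/(6*(4*6² - 2*(-3))) = -1/(6*(4*36 + 6)) = -1/(6*(144 + 6)) = -⅙/150 = -⅙*1/150 = -1/900 ≈ -0.0011111)
K(u) = (-10 + u)/(-1/900 + u) (K(u) = (u - 10)/(u - 1/900) = (-10 + u)/(-1/900 + u))
K(14)*53 = (900*(-10 + 14)/(-1 + 900*14))*53 = (900*4/(-1 + 12600))*53 = (900*4/12599)*53 = (900*(1/12599)*4)*53 = (3600/12599)*53 = 190800/12599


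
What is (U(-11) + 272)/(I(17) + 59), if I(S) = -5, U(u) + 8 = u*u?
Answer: 385/54 ≈ 7.1296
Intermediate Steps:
U(u) = -8 + u**2 (U(u) = -8 + u*u = -8 + u**2)
(U(-11) + 272)/(I(17) + 59) = ((-8 + (-11)**2) + 272)/(-5 + 59) = ((-8 + 121) + 272)/54 = (113 + 272)*(1/54) = 385*(1/54) = 385/54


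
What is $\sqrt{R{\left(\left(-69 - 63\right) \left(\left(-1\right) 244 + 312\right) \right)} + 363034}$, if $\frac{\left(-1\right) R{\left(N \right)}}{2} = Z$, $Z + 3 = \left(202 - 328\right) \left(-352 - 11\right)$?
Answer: $2 \sqrt{67891} \approx 521.12$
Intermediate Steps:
$Z = 45735$ ($Z = -3 + \left(202 - 328\right) \left(-352 - 11\right) = -3 - -45738 = -3 + 45738 = 45735$)
$R{\left(N \right)} = -91470$ ($R{\left(N \right)} = \left(-2\right) 45735 = -91470$)
$\sqrt{R{\left(\left(-69 - 63\right) \left(\left(-1\right) 244 + 312\right) \right)} + 363034} = \sqrt{-91470 + 363034} = \sqrt{271564} = 2 \sqrt{67891}$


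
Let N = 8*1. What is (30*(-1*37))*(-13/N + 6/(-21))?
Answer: 59385/28 ≈ 2120.9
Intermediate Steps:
N = 8
(30*(-1*37))*(-13/N + 6/(-21)) = (30*(-1*37))*(-13/8 + 6/(-21)) = (30*(-37))*(-13*⅛ + 6*(-1/21)) = -1110*(-13/8 - 2/7) = -1110*(-107/56) = 59385/28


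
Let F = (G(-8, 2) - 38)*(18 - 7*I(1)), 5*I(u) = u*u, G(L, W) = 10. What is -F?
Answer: 2324/5 ≈ 464.80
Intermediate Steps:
I(u) = u²/5 (I(u) = (u*u)/5 = u²/5)
F = -2324/5 (F = (10 - 38)*(18 - 7*1²/5) = -28*(18 - 7/5) = -28*83/5 = -2324/5 ≈ -464.80)
-F = -1*(-2324/5) = 2324/5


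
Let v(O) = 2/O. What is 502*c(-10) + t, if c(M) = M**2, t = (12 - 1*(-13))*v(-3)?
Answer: 150550/3 ≈ 50183.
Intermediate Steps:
t = -50/3 (t = (12 - 1*(-13))*(2/(-3)) = (12 + 13)*(2*(-1/3)) = 25*(-2/3) = -50/3 ≈ -16.667)
502*c(-10) + t = 502*(-10)**2 - 50/3 = 502*100 - 50/3 = 50200 - 50/3 = 150550/3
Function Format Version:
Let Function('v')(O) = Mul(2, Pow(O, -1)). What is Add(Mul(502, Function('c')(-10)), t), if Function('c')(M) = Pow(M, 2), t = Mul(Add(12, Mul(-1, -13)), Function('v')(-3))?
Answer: Rational(150550, 3) ≈ 50183.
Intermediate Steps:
t = Rational(-50, 3) (t = Mul(Add(12, Mul(-1, -13)), Mul(2, Pow(-3, -1))) = Mul(Add(12, 13), Mul(2, Rational(-1, 3))) = Mul(25, Rational(-2, 3)) = Rational(-50, 3) ≈ -16.667)
Add(Mul(502, Function('c')(-10)), t) = Add(Mul(502, Pow(-10, 2)), Rational(-50, 3)) = Add(Mul(502, 100), Rational(-50, 3)) = Add(50200, Rational(-50, 3)) = Rational(150550, 3)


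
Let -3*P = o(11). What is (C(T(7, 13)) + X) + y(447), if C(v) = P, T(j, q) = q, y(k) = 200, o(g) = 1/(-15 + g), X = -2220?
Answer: -24239/12 ≈ -2019.9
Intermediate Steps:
P = 1/12 (P = -1/(3*(-15 + 11)) = -1/3/(-4) = -1/3*(-1/4) = 1/12 ≈ 0.083333)
C(v) = 1/12
(C(T(7, 13)) + X) + y(447) = (1/12 - 2220) + 200 = -26639/12 + 200 = -24239/12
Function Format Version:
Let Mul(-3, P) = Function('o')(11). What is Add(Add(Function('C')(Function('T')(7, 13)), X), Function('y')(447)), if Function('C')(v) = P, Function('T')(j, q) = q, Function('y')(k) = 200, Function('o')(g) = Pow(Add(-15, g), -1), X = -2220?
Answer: Rational(-24239, 12) ≈ -2019.9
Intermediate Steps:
P = Rational(1, 12) (P = Mul(Rational(-1, 3), Pow(Add(-15, 11), -1)) = Mul(Rational(-1, 3), Pow(-4, -1)) = Mul(Rational(-1, 3), Rational(-1, 4)) = Rational(1, 12) ≈ 0.083333)
Function('C')(v) = Rational(1, 12)
Add(Add(Function('C')(Function('T')(7, 13)), X), Function('y')(447)) = Add(Add(Rational(1, 12), -2220), 200) = Add(Rational(-26639, 12), 200) = Rational(-24239, 12)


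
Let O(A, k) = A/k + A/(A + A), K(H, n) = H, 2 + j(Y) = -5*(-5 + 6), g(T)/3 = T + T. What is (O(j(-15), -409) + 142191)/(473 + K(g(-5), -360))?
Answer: 116312661/362374 ≈ 320.97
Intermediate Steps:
g(T) = 6*T (g(T) = 3*(T + T) = 3*(2*T) = 6*T)
j(Y) = -7 (j(Y) = -2 - 5*(-5 + 6) = -2 - 5*1 = -2 - 5 = -7)
O(A, k) = 1/2 + A/k (O(A, k) = A/k + A/((2*A)) = A/k + A*(1/(2*A)) = A/k + 1/2 = 1/2 + A/k)
(O(j(-15), -409) + 142191)/(473 + K(g(-5), -360)) = ((-7 + (1/2)*(-409))/(-409) + 142191)/(473 + 6*(-5)) = (-(-7 - 409/2)/409 + 142191)/(473 - 30) = (-1/409*(-423/2) + 142191)/443 = (423/818 + 142191)*(1/443) = (116312661/818)*(1/443) = 116312661/362374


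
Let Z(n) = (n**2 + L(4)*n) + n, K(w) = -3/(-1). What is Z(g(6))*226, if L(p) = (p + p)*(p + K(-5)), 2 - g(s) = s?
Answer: -47912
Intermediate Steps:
g(s) = 2 - s
K(w) = 3 (K(w) = -3*(-1) = 3)
L(p) = 2*p*(3 + p) (L(p) = (p + p)*(p + 3) = (2*p)*(3 + p) = 2*p*(3 + p))
Z(n) = n**2 + 57*n (Z(n) = (n**2 + (2*4*(3 + 4))*n) + n = (n**2 + (2*4*7)*n) + n = (n**2 + 56*n) + n = n**2 + 57*n)
Z(g(6))*226 = ((2 - 1*6)*(57 + (2 - 1*6)))*226 = ((2 - 6)*(57 + (2 - 6)))*226 = -4*(57 - 4)*226 = -4*53*226 = -212*226 = -47912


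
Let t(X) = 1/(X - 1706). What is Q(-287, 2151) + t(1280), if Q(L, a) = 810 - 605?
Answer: 87329/426 ≈ 205.00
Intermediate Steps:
t(X) = 1/(-1706 + X)
Q(L, a) = 205
Q(-287, 2151) + t(1280) = 205 + 1/(-1706 + 1280) = 205 + 1/(-426) = 205 - 1/426 = 87329/426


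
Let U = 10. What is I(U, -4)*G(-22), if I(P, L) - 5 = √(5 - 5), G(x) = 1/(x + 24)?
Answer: 5/2 ≈ 2.5000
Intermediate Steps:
G(x) = 1/(24 + x)
I(P, L) = 5 (I(P, L) = 5 + √(5 - 5) = 5 + √0 = 5 + 0 = 5)
I(U, -4)*G(-22) = 5/(24 - 22) = 5/2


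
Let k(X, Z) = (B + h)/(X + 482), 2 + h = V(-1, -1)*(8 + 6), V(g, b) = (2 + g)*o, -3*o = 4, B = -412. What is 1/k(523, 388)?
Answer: -3015/1298 ≈ -2.3228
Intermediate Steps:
o = -4/3 (o = -⅓*4 = -4/3 ≈ -1.3333)
V(g, b) = -8/3 - 4*g/3 (V(g, b) = (2 + g)*(-4/3) = -8/3 - 4*g/3)
h = -62/3 (h = -2 + (-8/3 - 4/3*(-1))*(8 + 6) = -2 + (-8/3 + 4/3)*14 = -2 - 4/3*14 = -2 - 56/3 = -62/3 ≈ -20.667)
k(X, Z) = -1298/(3*(482 + X)) (k(X, Z) = (-412 - 62/3)/(X + 482) = -1298/(3*(482 + X)))
1/k(523, 388) = 1/(-1298/(1446 + 3*523)) = 1/(-1298/(1446 + 1569)) = 1/(-1298/3015) = -3015/1298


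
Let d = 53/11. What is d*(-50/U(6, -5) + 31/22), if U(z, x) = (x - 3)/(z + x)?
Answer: 17861/484 ≈ 36.903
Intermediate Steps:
U(z, x) = (-3 + x)/(x + z)
d = 53/11 (d = 53*(1/11) = 53/11 ≈ 4.8182)
d*(-50/U(6, -5) + 31/22) = 53*(-50*(-5 + 6)/(-3 - 5) + 31/22)/11 = 53*(-50/(-8/1) + 31*(1/22))/11 = 53*(-50/(1*(-8)) + 31/22)/11 = 53*(-50/(-8) + 31/22)/11 = 53*(-50*(-1/8) + 31/22)/11 = 53*(25/4 + 31/22)/11 = (53/11)*(337/44) = 17861/484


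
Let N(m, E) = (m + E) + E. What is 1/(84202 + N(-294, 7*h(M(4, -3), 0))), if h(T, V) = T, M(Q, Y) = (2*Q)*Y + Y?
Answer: 1/83530 ≈ 1.1972e-5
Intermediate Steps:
M(Q, Y) = Y + 2*Q*Y (M(Q, Y) = 2*Q*Y + Y = Y + 2*Q*Y)
N(m, E) = m + 2*E (N(m, E) = (E + m) + E = m + 2*E)
1/(84202 + N(-294, 7*h(M(4, -3), 0))) = 1/(84202 + (-294 + 2*(7*(-3*(1 + 2*4))))) = 1/(84202 + (-294 + 2*(7*(-3*(1 + 8))))) = 1/(84202 + (-294 + 2*(7*(-3*9)))) = 1/(84202 + (-294 + 2*(7*(-27)))) = 1/(84202 + (-294 + 2*(-189))) = 1/(84202 + (-294 - 378)) = 1/(84202 - 672) = 1/83530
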